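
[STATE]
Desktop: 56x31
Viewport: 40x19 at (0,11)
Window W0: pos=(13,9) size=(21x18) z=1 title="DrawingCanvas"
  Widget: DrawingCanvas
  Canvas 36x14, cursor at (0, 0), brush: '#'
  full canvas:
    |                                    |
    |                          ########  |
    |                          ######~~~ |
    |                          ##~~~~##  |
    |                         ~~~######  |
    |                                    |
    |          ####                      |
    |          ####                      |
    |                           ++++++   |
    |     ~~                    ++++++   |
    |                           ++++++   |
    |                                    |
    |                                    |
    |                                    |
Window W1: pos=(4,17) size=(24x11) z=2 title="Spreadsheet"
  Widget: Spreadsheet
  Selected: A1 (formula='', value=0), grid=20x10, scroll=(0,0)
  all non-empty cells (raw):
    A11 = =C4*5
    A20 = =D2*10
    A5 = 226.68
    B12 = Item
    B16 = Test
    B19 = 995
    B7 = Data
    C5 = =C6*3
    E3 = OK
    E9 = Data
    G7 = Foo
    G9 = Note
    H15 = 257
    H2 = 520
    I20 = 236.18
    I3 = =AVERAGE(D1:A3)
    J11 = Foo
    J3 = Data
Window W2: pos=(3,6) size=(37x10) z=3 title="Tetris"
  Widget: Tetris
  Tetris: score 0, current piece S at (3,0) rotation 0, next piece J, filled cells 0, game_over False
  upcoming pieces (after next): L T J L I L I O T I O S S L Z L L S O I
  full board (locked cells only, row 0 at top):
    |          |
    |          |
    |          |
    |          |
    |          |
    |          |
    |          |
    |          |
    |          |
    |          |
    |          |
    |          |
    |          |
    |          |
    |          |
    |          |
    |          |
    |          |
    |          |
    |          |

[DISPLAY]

   ┃          │███                     ┃
   ┃          │                        ┃
   ┃          │                        ┃
   ┃          │                        ┃
   ┗━━━━━━━━━━━━━━━━━━━━━━━━━━━━━━━━━━━┛
             ┃                   ┃      
    ┏━━━━━━━━━━━━━━━━━━━━━━┓     ┃      
    ┃ Spreadsheet          ┃     ┃      
    ┠──────────────────────┨     ┃      
    ┃A1:                   ┃     ┃      
    ┃       A       B      ┃     ┃      
    ┃----------------------┃     ┃      
    ┃  1      [0]       0  ┃     ┃      
    ┃  2        0       0  ┃     ┃      
    ┃  3        0       0  ┃     ┃      
    ┃  4        0       0  ┃━━━━━┛      
    ┗━━━━━━━━━━━━━━━━━━━━━━┛            
                                        
                                        


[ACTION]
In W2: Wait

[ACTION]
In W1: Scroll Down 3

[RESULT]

   ┃          │███                     ┃
   ┃          │                        ┃
   ┃          │                        ┃
   ┃          │                        ┃
   ┗━━━━━━━━━━━━━━━━━━━━━━━━━━━━━━━━━━━┛
             ┃                   ┃      
    ┏━━━━━━━━━━━━━━━━━━━━━━┓     ┃      
    ┃ Spreadsheet          ┃     ┃      
    ┠──────────────────────┨     ┃      
    ┃A1:                   ┃     ┃      
    ┃       A       B      ┃     ┃      
    ┃----------------------┃     ┃      
    ┃  4        0       0  ┃     ┃      
    ┃  5   226.68       0  ┃     ┃      
    ┃  6        0       0  ┃     ┃      
    ┃  7        0Data      ┃━━━━━┛      
    ┗━━━━━━━━━━━━━━━━━━━━━━┛            
                                        
                                        


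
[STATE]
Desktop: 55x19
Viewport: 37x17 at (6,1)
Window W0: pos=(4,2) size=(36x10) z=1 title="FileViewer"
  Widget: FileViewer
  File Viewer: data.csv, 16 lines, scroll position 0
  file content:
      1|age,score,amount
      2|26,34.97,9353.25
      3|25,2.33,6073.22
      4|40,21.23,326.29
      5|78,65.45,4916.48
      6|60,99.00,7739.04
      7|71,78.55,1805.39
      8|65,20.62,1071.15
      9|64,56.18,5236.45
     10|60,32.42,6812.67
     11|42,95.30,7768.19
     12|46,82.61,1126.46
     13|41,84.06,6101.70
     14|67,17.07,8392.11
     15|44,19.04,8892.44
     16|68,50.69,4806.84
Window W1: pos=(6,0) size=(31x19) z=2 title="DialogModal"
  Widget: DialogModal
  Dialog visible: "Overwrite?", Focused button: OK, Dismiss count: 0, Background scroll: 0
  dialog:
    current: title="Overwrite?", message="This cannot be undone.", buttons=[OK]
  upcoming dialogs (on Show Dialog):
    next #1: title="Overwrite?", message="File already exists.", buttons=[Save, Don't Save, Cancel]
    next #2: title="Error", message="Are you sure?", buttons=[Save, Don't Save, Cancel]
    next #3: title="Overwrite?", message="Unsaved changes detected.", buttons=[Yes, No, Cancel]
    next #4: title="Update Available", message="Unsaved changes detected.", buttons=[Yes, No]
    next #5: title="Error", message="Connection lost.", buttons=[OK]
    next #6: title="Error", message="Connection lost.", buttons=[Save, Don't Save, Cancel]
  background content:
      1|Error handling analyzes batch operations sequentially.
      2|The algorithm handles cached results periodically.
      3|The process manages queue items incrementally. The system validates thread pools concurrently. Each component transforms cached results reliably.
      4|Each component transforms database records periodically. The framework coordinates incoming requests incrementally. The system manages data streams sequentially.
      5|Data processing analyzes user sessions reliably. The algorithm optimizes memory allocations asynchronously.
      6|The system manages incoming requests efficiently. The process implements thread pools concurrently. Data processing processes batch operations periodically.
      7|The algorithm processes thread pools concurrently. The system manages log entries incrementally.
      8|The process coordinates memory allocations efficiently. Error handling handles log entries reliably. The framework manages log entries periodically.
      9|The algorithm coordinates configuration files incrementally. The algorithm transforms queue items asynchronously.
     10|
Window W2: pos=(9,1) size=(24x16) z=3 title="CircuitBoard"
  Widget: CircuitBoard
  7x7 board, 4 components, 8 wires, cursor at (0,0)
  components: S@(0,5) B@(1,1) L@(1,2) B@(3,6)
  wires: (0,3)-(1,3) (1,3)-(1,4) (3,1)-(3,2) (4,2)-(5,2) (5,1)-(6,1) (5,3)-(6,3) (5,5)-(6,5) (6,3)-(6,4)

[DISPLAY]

┃ D┏━━━━━━━━━━━━━━━━━━━━━━┓   ┃      
┠──┃ CircuitBoard         ┃───┨━━┓   
┃Er┠──────────────────────┨tch┃  ┃   
┃Th┃   0 1 2 3 4 5 6      ┃ed ┃──┨   
┃Th┃0  [.]          ·     ┃ite┃ ▲┃   
┃Ea┃                │     ┃dat┃ █┃   
┃Da┃1       B   L   · ─ · ┃ser┃ ░┃   
┃Th┃                      ┃┐ r┃ ░┃   
┃Th┃2                     ┃│ea┃ ░┃   
┃Th┃                      ┃│or┃ ▼┃   
┃Th┃3       · ─ ·         ┃│on┃━━┛   
┃  ┃                      ┃┘  ┃      
┃  ┃4           ·         ┃   ┃      
┃  ┃            │         ┃   ┃      
┃  ┃5       ·   ·   ·     ┃   ┃      
┃  ┗━━━━━━━━━━━━━━━━━━━━━━┛   ┃      
┃                             ┃      


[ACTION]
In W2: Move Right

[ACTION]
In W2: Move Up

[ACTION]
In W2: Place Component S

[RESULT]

┃ D┏━━━━━━━━━━━━━━━━━━━━━━┓   ┃      
┠──┃ CircuitBoard         ┃───┨━━┓   
┃Er┠──────────────────────┨tch┃  ┃   
┃Th┃   0 1 2 3 4 5 6      ┃ed ┃──┨   
┃Th┃0      [S]      ·     ┃ite┃ ▲┃   
┃Ea┃                │     ┃dat┃ █┃   
┃Da┃1       B   L   · ─ · ┃ser┃ ░┃   
┃Th┃                      ┃┐ r┃ ░┃   
┃Th┃2                     ┃│ea┃ ░┃   
┃Th┃                      ┃│or┃ ▼┃   
┃Th┃3       · ─ ·         ┃│on┃━━┛   
┃  ┃                      ┃┘  ┃      
┃  ┃4           ·         ┃   ┃      
┃  ┃            │         ┃   ┃      
┃  ┃5       ·   ·   ·     ┃   ┃      
┃  ┗━━━━━━━━━━━━━━━━━━━━━━┛   ┃      
┃                             ┃      


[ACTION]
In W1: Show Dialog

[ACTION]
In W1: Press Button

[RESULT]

┃ D┏━━━━━━━━━━━━━━━━━━━━━━┓   ┃      
┠──┃ CircuitBoard         ┃───┨━━┓   
┃Er┠──────────────────────┨tch┃  ┃   
┃Th┃   0 1 2 3 4 5 6      ┃ed ┃──┨   
┃Th┃0      [S]      ·     ┃ite┃ ▲┃   
┃Ea┃                │     ┃dat┃ █┃   
┃Da┃1       B   L   · ─ · ┃ser┃ ░┃   
┃Th┃                      ┃g r┃ ░┃   
┃Th┃2                     ┃rea┃ ░┃   
┃Th┃                      ┃mor┃ ▼┃   
┃Th┃3       · ─ ·         ┃con┃━━┛   
┃  ┃                      ┃   ┃      
┃  ┃4           ·         ┃   ┃      
┃  ┃            │         ┃   ┃      
┃  ┃5       ·   ·   ·     ┃   ┃      
┃  ┗━━━━━━━━━━━━━━━━━━━━━━┛   ┃      
┃                             ┃      


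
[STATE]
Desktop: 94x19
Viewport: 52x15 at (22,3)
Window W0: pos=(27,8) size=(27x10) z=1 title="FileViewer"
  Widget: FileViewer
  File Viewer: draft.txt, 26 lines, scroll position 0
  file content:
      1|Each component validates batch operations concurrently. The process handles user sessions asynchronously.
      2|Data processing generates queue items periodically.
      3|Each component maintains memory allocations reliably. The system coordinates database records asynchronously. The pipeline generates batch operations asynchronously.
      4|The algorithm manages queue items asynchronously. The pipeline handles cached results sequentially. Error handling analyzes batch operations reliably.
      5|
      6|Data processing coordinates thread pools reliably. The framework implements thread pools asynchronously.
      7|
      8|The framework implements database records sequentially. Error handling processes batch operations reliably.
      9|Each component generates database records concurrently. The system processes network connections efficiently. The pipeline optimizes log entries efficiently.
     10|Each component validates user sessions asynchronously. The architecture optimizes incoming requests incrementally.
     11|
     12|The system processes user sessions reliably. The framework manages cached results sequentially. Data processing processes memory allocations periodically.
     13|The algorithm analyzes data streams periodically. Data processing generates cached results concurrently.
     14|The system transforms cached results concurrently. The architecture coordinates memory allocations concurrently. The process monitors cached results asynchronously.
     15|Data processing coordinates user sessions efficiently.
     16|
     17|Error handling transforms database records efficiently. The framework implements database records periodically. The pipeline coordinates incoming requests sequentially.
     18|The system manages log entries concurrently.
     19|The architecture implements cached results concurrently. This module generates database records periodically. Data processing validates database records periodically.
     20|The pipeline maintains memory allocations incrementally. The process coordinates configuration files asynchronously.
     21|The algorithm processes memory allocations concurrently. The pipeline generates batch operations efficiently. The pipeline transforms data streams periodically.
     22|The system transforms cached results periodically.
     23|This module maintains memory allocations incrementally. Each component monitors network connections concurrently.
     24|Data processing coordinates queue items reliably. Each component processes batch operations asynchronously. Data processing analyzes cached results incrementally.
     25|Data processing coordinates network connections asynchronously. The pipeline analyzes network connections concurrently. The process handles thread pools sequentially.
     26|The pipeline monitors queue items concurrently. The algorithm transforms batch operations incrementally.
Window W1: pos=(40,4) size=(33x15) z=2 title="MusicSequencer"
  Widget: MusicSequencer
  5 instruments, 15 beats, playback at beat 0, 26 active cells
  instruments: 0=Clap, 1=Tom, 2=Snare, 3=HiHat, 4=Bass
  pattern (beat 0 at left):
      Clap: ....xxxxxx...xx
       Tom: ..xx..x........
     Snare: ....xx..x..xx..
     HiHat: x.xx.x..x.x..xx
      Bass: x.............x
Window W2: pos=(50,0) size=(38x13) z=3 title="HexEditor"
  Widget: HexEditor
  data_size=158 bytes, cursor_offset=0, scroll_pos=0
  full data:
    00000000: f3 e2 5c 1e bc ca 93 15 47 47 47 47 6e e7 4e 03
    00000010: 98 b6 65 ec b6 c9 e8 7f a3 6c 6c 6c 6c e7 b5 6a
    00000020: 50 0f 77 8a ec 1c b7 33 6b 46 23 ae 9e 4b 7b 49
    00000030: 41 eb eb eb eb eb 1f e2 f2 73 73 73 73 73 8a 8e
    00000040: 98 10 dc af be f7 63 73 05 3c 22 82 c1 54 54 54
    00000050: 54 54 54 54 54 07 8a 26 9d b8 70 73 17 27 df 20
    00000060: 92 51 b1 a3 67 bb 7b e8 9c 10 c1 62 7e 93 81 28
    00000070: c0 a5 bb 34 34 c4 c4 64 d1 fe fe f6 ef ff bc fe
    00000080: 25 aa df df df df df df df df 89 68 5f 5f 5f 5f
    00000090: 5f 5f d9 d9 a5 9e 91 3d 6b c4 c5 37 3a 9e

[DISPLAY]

                            ┃00000000  F3 e2 5c 1e b
                  ┏━━━━━━━━━┃00000010  98 b6 65 ec b
                  ┃ MusicSeq┃00000020  50 0f 77 8a e
                  ┠─────────┃00000030  41 eb eb eb e
                  ┃      ▼12┃00000040  98 10 dc af b
     ┏━━━━━━━━━━━━┃  Clap···┃00000050  54 54 54 54 5
     ┃ FileViewer ┃   Tom··█┃00000060  92 51 b1 a3 6
     ┠────────────┃ Snare···┃00000070  c0 a5 bb 34 3
     ┃Each compone┃ HiHat█·█┃00000080  25 aa df df d
     ┃Data process┃  Bass█··┗━━━━━━━━━━━━━━━━━━━━━━━
     ┃Each compone┃                               ┃ 
     ┃The algorith┃                               ┃ 
     ┃            ┃                               ┃ 
     ┃Data process┃                               ┃ 
     ┗━━━━━━━━━━━━┃                               ┃ 


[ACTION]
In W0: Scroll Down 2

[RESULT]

                            ┃00000000  F3 e2 5c 1e b
                  ┏━━━━━━━━━┃00000010  98 b6 65 ec b
                  ┃ MusicSeq┃00000020  50 0f 77 8a e
                  ┠─────────┃00000030  41 eb eb eb e
                  ┃      ▼12┃00000040  98 10 dc af b
     ┏━━━━━━━━━━━━┃  Clap···┃00000050  54 54 54 54 5
     ┃ FileViewer ┃   Tom··█┃00000060  92 51 b1 a3 6
     ┠────────────┃ Snare···┃00000070  c0 a5 bb 34 3
     ┃Each compone┃ HiHat█·█┃00000080  25 aa df df d
     ┃The algorith┃  Bass█··┗━━━━━━━━━━━━━━━━━━━━━━━
     ┃            ┃                               ┃ 
     ┃Data process┃                               ┃ 
     ┃            ┃                               ┃ 
     ┃The framewor┃                               ┃ 
     ┗━━━━━━━━━━━━┃                               ┃ 


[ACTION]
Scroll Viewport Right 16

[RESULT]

            ┃00000000  F3 e2 5c 1e bc ca 93 15  4┃  
  ┏━━━━━━━━━┃00000010  98 b6 65 ec b6 c9 e8 7f  a┃  
  ┃ MusicSeq┃00000020  50 0f 77 8a ec 1c b7 33  6┃  
  ┠─────────┃00000030  41 eb eb eb eb eb 1f e2  f┃  
  ┃      ▼12┃00000040  98 10 dc af be f7 63 73  0┃  
━━┃  Clap···┃00000050  54 54 54 54 54 07 8a 26  9┃  
r ┃   Tom··█┃00000060  92 51 b1 a3 67 bb 7b e8  9┃  
──┃ Snare···┃00000070  c0 a5 bb 34 34 c4 c4 64  d┃  
ne┃ HiHat█·█┃00000080  25 aa df df df df df df  d┃  
th┃  Bass█··┗━━━━━━━━━━━━━━━━━━━━━━━━━━━━━━━━━━━━┛  
  ┃                               ┃                 
ss┃                               ┃                 
  ┃                               ┃                 
or┃                               ┃                 
━━┃                               ┃                 


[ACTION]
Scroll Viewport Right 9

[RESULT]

        ┃00000000  F3 e2 5c 1e bc ca 93 15  4┃      
━━━━━━━━┃00000010  98 b6 65 ec b6 c9 e8 7f  a┃      
MusicSeq┃00000020  50 0f 77 8a ec 1c b7 33  6┃      
────────┃00000030  41 eb eb eb eb eb 1f e2  f┃      
     ▼12┃00000040  98 10 dc af be f7 63 73  0┃      
 Clap···┃00000050  54 54 54 54 54 07 8a 26  9┃      
  Tom··█┃00000060  92 51 b1 a3 67 bb 7b e8  9┃      
Snare···┃00000070  c0 a5 bb 34 34 c4 c4 64  d┃      
HiHat█·█┃00000080  25 aa df df df df df df  d┃      
 Bass█··┗━━━━━━━━━━━━━━━━━━━━━━━━━━━━━━━━━━━━┛      
                              ┃                     
                              ┃                     
                              ┃                     
                              ┃                     
                              ┃                     


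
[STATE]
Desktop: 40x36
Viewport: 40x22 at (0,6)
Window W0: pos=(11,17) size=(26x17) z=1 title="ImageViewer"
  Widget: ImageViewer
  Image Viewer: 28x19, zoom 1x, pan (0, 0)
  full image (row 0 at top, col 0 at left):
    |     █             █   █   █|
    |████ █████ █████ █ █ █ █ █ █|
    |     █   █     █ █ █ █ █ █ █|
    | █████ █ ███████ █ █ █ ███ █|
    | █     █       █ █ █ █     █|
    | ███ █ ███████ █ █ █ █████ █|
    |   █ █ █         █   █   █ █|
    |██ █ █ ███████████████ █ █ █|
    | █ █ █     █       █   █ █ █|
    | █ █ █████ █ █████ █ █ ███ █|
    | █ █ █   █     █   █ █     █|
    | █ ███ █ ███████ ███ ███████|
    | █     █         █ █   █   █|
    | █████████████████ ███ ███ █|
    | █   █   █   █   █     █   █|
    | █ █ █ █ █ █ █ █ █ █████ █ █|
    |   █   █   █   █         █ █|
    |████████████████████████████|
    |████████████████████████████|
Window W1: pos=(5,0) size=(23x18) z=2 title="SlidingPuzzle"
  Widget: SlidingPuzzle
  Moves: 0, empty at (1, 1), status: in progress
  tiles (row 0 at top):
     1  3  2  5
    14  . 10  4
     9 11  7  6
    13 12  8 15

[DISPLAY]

     ┃│ 14 │    │ 10 │  4 │┃            
     ┃├────┼────┼────┼────┤┃            
     ┃│  9 │ 11 │  7 │  6 │┃            
     ┃├────┼────┼────┼────┤┃            
     ┃│ 13 │ 12 │  8 │ 15 │┃            
     ┃└────┴────┴────┴────┘┃            
     ┃Moves: 0             ┃            
     ┃                     ┃            
     ┃                     ┃            
     ┃                     ┃            
     ┃                     ┃            
     ┗━━━━━━━━━━━━━━━━━━━━━┛━━━━━━━━┓   
           ┃ ImageViewer            ┃   
           ┠────────────────────────┨   
           ┃     █             █   █┃   
           ┃████ █████ █████ █ █ █ █┃   
           ┃     █   █     █ █ █ █ █┃   
           ┃ █████ █ ███████ █ █ █ █┃   
           ┃ █     █       █ █ █ █  ┃   
           ┃ ███ █ ███████ █ █ █ ███┃   
           ┃   █ █ █         █   █  ┃   
           ┃██ █ █ ███████████████ █┃   


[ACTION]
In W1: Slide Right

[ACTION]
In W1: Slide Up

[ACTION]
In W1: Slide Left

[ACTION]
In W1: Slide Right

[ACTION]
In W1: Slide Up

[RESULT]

     ┃│  9 │ 14 │ 10 │  4 │┃            
     ┃├────┼────┼────┼────┤┃            
     ┃│ 13 │ 11 │  7 │  6 │┃            
     ┃├────┼────┼────┼────┤┃            
     ┃│    │ 12 │  8 │ 15 │┃            
     ┃└────┴────┴────┴────┘┃            
     ┃Moves: 5             ┃            
     ┃                     ┃            
     ┃                     ┃            
     ┃                     ┃            
     ┃                     ┃            
     ┗━━━━━━━━━━━━━━━━━━━━━┛━━━━━━━━┓   
           ┃ ImageViewer            ┃   
           ┠────────────────────────┨   
           ┃     █             █   █┃   
           ┃████ █████ █████ █ █ █ █┃   
           ┃     █   █     █ █ █ █ █┃   
           ┃ █████ █ ███████ █ █ █ █┃   
           ┃ █     █       █ █ █ █  ┃   
           ┃ ███ █ ███████ █ █ █ ███┃   
           ┃   █ █ █         █   █  ┃   
           ┃██ █ █ ███████████████ █┃   


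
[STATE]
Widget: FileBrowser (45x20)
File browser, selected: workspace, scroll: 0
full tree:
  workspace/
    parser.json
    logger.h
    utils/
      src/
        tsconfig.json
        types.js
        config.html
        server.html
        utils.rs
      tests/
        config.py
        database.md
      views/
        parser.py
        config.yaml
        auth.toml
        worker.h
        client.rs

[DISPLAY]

> [-] workspace/                             
    parser.json                              
    logger.h                                 
    [+] utils/                               
                                             
                                             
                                             
                                             
                                             
                                             
                                             
                                             
                                             
                                             
                                             
                                             
                                             
                                             
                                             
                                             


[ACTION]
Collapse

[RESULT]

> [+] workspace/                             
                                             
                                             
                                             
                                             
                                             
                                             
                                             
                                             
                                             
                                             
                                             
                                             
                                             
                                             
                                             
                                             
                                             
                                             
                                             


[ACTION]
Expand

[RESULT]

> [-] workspace/                             
    parser.json                              
    logger.h                                 
    [+] utils/                               
                                             
                                             
                                             
                                             
                                             
                                             
                                             
                                             
                                             
                                             
                                             
                                             
                                             
                                             
                                             
                                             


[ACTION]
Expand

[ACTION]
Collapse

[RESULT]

> [+] workspace/                             
                                             
                                             
                                             
                                             
                                             
                                             
                                             
                                             
                                             
                                             
                                             
                                             
                                             
                                             
                                             
                                             
                                             
                                             
                                             


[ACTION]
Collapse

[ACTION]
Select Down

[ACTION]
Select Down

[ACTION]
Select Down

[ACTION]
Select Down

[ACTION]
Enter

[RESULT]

> [-] workspace/                             
    parser.json                              
    logger.h                                 
    [+] utils/                               
                                             
                                             
                                             
                                             
                                             
                                             
                                             
                                             
                                             
                                             
                                             
                                             
                                             
                                             
                                             
                                             


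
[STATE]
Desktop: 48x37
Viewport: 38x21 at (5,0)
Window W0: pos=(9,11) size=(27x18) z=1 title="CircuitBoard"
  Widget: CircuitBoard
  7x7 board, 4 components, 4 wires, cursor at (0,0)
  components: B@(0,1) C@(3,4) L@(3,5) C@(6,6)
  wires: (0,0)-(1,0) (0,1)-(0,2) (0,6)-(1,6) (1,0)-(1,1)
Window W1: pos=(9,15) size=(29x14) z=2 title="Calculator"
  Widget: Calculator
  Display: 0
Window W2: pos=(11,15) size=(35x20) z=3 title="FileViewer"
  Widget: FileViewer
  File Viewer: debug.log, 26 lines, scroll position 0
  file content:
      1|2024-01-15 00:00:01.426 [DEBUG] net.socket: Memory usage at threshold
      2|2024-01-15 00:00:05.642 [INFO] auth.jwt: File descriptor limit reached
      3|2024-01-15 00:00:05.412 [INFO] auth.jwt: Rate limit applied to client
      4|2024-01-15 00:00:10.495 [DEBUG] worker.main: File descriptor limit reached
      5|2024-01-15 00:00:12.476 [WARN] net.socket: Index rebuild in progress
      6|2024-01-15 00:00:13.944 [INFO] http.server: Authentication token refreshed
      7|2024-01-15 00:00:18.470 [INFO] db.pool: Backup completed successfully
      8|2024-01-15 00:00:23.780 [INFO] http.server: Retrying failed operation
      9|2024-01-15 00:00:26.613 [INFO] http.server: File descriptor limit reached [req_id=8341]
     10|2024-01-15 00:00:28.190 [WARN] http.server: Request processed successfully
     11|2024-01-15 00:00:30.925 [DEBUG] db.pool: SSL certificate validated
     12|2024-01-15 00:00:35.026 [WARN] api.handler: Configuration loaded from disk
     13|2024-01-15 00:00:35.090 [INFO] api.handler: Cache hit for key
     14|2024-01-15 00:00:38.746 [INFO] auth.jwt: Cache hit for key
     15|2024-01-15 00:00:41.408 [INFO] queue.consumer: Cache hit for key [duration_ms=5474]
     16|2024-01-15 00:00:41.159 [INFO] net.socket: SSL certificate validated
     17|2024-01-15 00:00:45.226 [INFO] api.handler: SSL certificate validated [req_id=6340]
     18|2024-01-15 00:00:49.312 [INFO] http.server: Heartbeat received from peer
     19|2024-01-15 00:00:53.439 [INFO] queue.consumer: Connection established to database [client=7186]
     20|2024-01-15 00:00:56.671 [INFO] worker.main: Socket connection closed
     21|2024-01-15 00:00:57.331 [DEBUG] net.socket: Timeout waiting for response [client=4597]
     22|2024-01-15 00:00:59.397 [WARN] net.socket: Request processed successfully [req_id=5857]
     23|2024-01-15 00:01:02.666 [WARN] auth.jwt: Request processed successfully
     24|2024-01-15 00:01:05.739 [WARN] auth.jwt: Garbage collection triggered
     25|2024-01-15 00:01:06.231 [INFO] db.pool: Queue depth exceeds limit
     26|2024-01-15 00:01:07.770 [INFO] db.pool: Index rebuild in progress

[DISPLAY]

                                      
                                      
                                      
                                      
                                      
                                      
                                      
                                      
                                      
                                      
                                      
    ┏━━━━━━━━━━━━━━━━━━━━━━━━━┓       
    ┃ CircuitBoard            ┃       
    ┠─────────────────────────┨       
    ┃   0 1 2 3 4 5 6         ┃       
    ┏━┏━━━━━━━━━━━━━━━━━━━━━━━━━━━━━━━
    ┃ ┃ FileViewer                    
    ┠─┠───────────────────────────────
    ┃ ┃2024-01-15 00:00:01.426 [DEBUG]
    ┃┌┃2024-01-15 00:00:05.642 [INFO] 
    ┃│┃2024-01-15 00:00:05.412 [INFO] 


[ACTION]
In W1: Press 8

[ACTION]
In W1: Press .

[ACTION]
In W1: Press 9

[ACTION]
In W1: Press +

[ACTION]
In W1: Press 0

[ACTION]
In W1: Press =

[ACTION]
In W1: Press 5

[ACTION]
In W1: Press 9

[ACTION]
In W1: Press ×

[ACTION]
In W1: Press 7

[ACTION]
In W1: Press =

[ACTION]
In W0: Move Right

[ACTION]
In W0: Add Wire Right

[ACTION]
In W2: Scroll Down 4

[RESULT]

                                      
                                      
                                      
                                      
                                      
                                      
                                      
                                      
                                      
                                      
                                      
    ┏━━━━━━━━━━━━━━━━━━━━━━━━━┓       
    ┃ CircuitBoard            ┃       
    ┠─────────────────────────┨       
    ┃   0 1 2 3 4 5 6         ┃       
    ┏━┏━━━━━━━━━━━━━━━━━━━━━━━━━━━━━━━
    ┃ ┃ FileViewer                    
    ┠─┠───────────────────────────────
    ┃ ┃2024-01-15 00:00:12.476 [WARN] 
    ┃┌┃2024-01-15 00:00:13.944 [INFO] 
    ┃│┃2024-01-15 00:00:18.470 [INFO] 


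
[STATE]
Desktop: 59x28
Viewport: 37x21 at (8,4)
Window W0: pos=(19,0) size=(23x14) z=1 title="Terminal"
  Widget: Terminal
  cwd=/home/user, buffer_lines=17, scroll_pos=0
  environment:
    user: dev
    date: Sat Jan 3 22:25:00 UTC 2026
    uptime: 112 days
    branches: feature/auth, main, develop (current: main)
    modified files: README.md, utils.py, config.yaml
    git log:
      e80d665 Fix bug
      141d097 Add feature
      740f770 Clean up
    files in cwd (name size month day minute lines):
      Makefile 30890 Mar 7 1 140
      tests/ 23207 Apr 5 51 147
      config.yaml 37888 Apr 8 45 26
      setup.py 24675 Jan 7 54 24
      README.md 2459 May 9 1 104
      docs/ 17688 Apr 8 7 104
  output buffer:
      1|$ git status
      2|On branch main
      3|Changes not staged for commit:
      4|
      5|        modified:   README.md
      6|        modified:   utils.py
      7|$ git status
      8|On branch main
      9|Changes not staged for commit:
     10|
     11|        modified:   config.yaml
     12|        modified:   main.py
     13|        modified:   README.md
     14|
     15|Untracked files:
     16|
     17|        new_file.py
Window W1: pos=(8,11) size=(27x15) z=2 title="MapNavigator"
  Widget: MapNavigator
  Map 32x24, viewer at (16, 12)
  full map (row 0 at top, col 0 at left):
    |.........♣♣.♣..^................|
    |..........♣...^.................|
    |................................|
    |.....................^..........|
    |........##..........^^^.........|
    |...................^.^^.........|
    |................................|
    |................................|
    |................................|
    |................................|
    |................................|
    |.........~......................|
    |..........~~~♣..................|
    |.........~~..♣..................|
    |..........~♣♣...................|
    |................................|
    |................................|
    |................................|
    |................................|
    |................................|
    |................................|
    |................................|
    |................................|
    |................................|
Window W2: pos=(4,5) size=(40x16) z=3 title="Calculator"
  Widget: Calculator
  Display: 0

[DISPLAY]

           ┃On branch main       ┃   
━━━━━━━━━━━━━━━━━━━━━━━━━━━━━━━━━━━┓ 
lculator                           ┃ 
───────────────────────────────────┨ 
                                  0┃ 
─┬───┬───┬───┐                     ┃ 
 │ 8 │ 9 │ ÷ │                     ┃ 
─┼───┼───┼───┤                     ┃ 
 │ 5 │ 6 │ × │                     ┃ 
─┼───┼───┼───┤                     ┃ 
 │ 2 │ 3 │ - │                     ┃ 
─┼───┼───┼───┤                     ┃ 
 │ . │ = │ + │                     ┃ 
─┼───┼───┼───┤                     ┃ 
 │ MC│ MR│ M+│                     ┃ 
─┴───┴───┴───┘                     ┃ 
━━━━━━━━━━━━━━━━━━━━━━━━━━━━━━━━━━━┛ 
┃......~♣♣................┃          
┃.........................┃          
┃.........................┃          
┃.........................┃          


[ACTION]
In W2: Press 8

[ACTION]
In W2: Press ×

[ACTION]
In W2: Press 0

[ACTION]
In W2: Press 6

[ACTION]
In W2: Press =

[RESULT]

           ┃On branch main       ┃   
━━━━━━━━━━━━━━━━━━━━━━━━━━━━━━━━━━━┓ 
lculator                           ┃ 
───────────────────────────────────┨ 
                                 48┃ 
─┬───┬───┬───┐                     ┃ 
 │ 8 │ 9 │ ÷ │                     ┃ 
─┼───┼───┼───┤                     ┃ 
 │ 5 │ 6 │ × │                     ┃ 
─┼───┼───┼───┤                     ┃ 
 │ 2 │ 3 │ - │                     ┃ 
─┼───┼───┼───┤                     ┃ 
 │ . │ = │ + │                     ┃ 
─┼───┼───┼───┤                     ┃ 
 │ MC│ MR│ M+│                     ┃ 
─┴───┴───┴───┘                     ┃ 
━━━━━━━━━━━━━━━━━━━━━━━━━━━━━━━━━━━┛ 
┃......~♣♣................┃          
┃.........................┃          
┃.........................┃          
┃.........................┃          


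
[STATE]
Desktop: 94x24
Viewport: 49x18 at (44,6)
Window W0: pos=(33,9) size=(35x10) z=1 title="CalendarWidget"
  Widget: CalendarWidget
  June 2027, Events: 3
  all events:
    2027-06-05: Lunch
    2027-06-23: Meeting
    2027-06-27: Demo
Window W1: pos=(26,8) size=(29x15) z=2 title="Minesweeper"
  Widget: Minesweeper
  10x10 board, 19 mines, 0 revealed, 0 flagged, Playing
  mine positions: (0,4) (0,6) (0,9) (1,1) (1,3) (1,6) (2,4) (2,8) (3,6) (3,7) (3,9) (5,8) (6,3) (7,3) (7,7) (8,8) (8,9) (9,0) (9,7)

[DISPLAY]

                                                 
                                                 
━━━━━━━━━━┓                                      
          ┃━━━━━━━━━━━━┓                         
──────────┨            ┃                         
          ┃────────────┨                         
          ┃            ┃                         
          ┃            ┃                         
          ┃            ┃                         
          ┃            ┃                         
          ┃            ┃                         
          ┃*           ┃                         
          ┃━━━━━━━━━━━━┛                         
          ┃                                      
          ┃                                      
          ┃                                      
━━━━━━━━━━┛                                      
                                                 


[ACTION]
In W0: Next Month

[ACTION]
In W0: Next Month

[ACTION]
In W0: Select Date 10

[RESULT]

                                                 
                                                 
━━━━━━━━━━┓                                      
          ┃━━━━━━━━━━━━┓                         
──────────┨            ┃                         
          ┃────────────┨                         
          ┃7           ┃                         
          ┃            ┃                         
          ┃            ┃                         
          ┃            ┃                         
          ┃5           ┃                         
          ┃            ┃                         
          ┃━━━━━━━━━━━━┛                         
          ┃                                      
          ┃                                      
          ┃                                      
━━━━━━━━━━┛                                      
                                                 


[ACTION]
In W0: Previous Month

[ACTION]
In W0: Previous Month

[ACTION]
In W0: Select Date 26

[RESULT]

                                                 
                                                 
━━━━━━━━━━┓                                      
          ┃━━━━━━━━━━━━┓                         
──────────┨            ┃                         
          ┃────────────┨                         
          ┃            ┃                         
          ┃            ┃                         
          ┃            ┃                         
          ┃            ┃                         
          ┃            ┃                         
          ┃27*         ┃                         
          ┃━━━━━━━━━━━━┛                         
          ┃                                      
          ┃                                      
          ┃                                      
━━━━━━━━━━┛                                      
                                                 
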